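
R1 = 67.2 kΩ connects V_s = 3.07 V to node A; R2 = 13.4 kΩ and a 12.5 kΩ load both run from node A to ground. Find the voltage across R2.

V_out ≈ 0.270 V

R2 ‖ R_L = (13.4 × 12.5)/(13.4 + 12.5) = 6.467 kΩ.
Voltage divider with the loaded lower leg: V_out = 3.07 × 6.467/(67.2 + 6.467) = 3.07 × 0.08779 = 0.2695 V.
(Unloaded it would be 0.510 V; the load pulls it down.)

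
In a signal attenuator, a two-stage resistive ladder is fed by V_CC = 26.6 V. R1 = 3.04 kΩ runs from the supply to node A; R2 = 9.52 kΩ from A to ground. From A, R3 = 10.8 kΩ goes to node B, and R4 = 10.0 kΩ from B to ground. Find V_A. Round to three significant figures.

Node A sees R2 in parallel with the series input of stage 2, R3 + R4 = 20.80 kΩ.
R2 ‖ (R3+R4) = 6.531 kΩ.
First divider: V_A = V_CC · 6.531/(3.04 + 6.531) = 18.15 V.

V_A ≈ 18.2 V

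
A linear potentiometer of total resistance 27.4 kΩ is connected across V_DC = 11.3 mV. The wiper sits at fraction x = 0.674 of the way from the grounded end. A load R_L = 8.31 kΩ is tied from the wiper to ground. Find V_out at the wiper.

V_out ≈ 4.42 mV

The pot divides into 8.932 kΩ above the wiper and 18.47 kΩ below.
Lower segment in parallel with the load: 18.47 ‖ 8.31 = 5.731 kΩ.
Loaded-divider output: V_out = 11.3 × 0.3908 = 4.417 mV.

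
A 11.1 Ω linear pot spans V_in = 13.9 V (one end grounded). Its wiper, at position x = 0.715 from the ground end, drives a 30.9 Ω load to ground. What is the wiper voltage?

V_out ≈ 9.26 V

Lower segment x·R_p = 7.936 Ω; upper segment (1−x)·R_p = 3.164 Ω.
(x·R_p) ‖ R_L = 6.315 Ω.
Then V_out = V_in · 6.315/(3.164 + 6.315) = 9.261 V.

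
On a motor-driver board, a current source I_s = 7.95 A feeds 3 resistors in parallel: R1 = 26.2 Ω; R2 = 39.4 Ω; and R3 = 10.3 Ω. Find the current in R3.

I ≈ 4.80 A

ΣG = 1/26.2 + 1/39.4 + 1/10.3 = 0.1606.
R3 takes the fraction G_k/ΣG = 0.09709/0.1606 = 0.6044, so I = 7.95 × 0.6044 = 4.805 A.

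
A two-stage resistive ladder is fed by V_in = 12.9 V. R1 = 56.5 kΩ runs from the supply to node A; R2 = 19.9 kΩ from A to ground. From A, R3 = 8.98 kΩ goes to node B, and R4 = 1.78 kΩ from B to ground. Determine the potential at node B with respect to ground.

The second stage (R3 + R4 = 10.76 kΩ) loads node A in parallel with R2.
R2 ‖ (R3+R4) = 6.984 kΩ.
V_A = 12.9 × 6.984/(56.5 + 6.984) = 1.419 V.
Then the unloaded second divider: V_B = V_A × R4/(R3+R4) = 1.419 × 0.1654 = 0.2348 V.

V_B ≈ 0.235 V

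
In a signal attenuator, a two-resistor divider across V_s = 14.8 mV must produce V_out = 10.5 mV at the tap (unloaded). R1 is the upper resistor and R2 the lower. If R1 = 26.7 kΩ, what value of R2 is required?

The divider ratio is R2/(R1+R2) = 10.5/14.8 = 0.7095.
Rearranging, R2 = R1·k/(1−k) = 26.7 × 2.442 = 65.20 kΩ.

R2 ≈ 65.2 kΩ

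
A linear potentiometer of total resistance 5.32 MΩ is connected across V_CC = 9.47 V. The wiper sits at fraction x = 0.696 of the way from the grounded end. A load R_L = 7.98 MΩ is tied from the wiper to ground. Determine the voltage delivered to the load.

V_out ≈ 5.78 V

Lower segment x·R_p = 3.703 MΩ; upper segment (1−x)·R_p = 1.617 MΩ.
(x·R_p) ‖ R_L = 2.529 MΩ.
Then V_out = V_CC · 2.529/(1.617 + 2.529) = 5.776 V.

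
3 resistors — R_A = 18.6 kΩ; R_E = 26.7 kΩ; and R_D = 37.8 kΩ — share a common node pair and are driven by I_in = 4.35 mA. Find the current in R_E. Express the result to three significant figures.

I ≈ 1.38 mA

ΣG = 1/18.6 + 1/26.7 + 1/37.8 = 0.1177.
Current divider: I(R_E) = I_in · G_k/ΣG = 4.35 × (0.03745/0.1177) = 4.35 × 0.3183 = 1.385 mA.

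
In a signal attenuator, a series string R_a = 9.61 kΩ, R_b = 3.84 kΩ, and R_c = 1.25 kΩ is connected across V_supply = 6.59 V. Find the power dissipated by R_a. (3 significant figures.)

P ≈ 1.93 mW

Series current I = V_supply/ΣR = 6.59/14.70 = 0.4483 mA.
V(R_a) = I·R = 4.308 V; P = V·I = 4.308 × 0.4483 = 1.931 mW.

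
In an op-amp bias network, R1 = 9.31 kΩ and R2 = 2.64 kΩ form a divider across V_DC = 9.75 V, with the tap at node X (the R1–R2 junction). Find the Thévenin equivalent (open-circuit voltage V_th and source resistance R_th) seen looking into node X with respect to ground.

With X open, the divider is unloaded: V_th = 9.75 × 2.64/11.95 = 2.154 V.
With V_DC suppressed (replaced by a short), R_th = R1 ‖ R2 = (9.310 × 2.64)/(9.310 + 2.64) = 2.057 kΩ.

V_th ≈ 2.15 V, R_th ≈ 2.06 kΩ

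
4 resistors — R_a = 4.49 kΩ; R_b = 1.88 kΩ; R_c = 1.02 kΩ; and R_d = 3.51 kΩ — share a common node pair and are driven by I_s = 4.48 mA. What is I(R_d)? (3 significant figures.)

Conductances: ΣG = 1/4.49 + 1/1.88 + 1/1.02 + 1/3.51 = 2.020 (1/kΩ).
Current divider: I(R_d) = I_s · G_k/ΣG = 4.48 × (0.2849/2.020) = 4.48 × 0.1410 = 0.6319 mA.

I ≈ 0.632 mA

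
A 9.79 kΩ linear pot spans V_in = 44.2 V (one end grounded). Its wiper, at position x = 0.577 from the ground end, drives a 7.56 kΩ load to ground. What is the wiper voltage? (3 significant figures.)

Split the track: R_lower = x·R_p = 5.649 kΩ, R_upper = (1−x)·R_p = 4.141 kΩ.
R_L loads the lower segment: effective lower R = 3.233 kΩ.
V_out = 44.2 × 3.233/(4.141 + 3.233) = 19.38 V.

V_out ≈ 19.4 V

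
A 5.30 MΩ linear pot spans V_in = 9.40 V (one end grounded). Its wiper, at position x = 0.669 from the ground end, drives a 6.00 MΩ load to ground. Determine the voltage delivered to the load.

Lower segment x·R_p = 3.546 MΩ; upper segment (1−x)·R_p = 1.754 MΩ.
(x·R_p) ‖ R_L = 2.229 MΩ.
Then V_out = V_in · 2.229/(1.754 + 2.229) = 5.260 V.

V_out ≈ 5.26 V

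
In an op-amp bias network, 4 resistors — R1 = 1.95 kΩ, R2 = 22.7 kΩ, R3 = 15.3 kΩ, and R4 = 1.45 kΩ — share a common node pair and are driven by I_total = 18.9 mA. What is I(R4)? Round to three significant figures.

I ≈ 9.94 mA

Total conductance ΣG = 1/1.95 + 1/22.7 + 1/15.3 + 1/1.45 = 1.312 (units of 1/kΩ).
Current divider: I(R4) = I_total · G_k/ΣG = 18.9 × (0.6897/1.312) = 18.9 × 0.5257 = 9.936 mA.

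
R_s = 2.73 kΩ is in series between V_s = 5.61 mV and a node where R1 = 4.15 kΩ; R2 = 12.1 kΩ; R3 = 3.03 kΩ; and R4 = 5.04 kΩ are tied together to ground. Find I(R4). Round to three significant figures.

I ≈ 0.335 µA

Equivalent of the parallel group: R_p = 1.174 kΩ.
V_A by voltage divider: V_A = 5.61 × 1.174/(2.73 + 1.174) = 1.687 mV.
Branch current I = V_A/R4 = 1.687/5.04 = 0.3347 µA.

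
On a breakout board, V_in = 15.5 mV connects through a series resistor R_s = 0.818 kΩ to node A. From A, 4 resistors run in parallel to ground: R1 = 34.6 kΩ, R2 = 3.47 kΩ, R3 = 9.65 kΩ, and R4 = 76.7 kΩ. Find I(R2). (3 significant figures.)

I ≈ 3.30 µA

Combine the parallel branches: R_p = (1/34.6 + 1/3.47 + 1/9.65 + 1/76.7)⁻¹ = 2.305 kΩ.
Node voltage V_A = V_in · R_p/(R_s + R_p) = 15.5 × 0.7381 = 11.44 mV.
I(R2) = V_A / R2 = 11.44/3.47 = 3.297 µA.
(Equivalently: I_total = 4.962 µA, then current-divider fraction G_k/ΣG = 0.6644.)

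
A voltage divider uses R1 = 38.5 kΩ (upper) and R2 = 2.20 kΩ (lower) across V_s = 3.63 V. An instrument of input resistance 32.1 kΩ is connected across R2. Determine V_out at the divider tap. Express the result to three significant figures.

V_out ≈ 0.184 V

First combine the lower leg with the load: R2 ‖ R_L = 2.059 kΩ.
Then V_out = V_s · R2'/(R1 + R2') = 3.63 × 2.059/40.56 = 0.1843 V.
(Unloaded it would be 0.196 V; the load pulls it down.)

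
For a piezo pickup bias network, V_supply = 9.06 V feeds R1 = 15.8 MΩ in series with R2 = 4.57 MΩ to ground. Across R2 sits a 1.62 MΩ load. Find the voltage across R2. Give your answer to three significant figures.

V_out ≈ 0.638 V

First combine the lower leg with the load: R2 ‖ R_L = 1.196 MΩ.
Now apply the divider: V_out = 9.06 × 0.07037 = 0.6376 V.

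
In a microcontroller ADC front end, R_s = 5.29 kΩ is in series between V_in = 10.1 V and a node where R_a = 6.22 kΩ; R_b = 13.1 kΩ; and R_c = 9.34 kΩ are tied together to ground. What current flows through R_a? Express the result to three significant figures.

I ≈ 0.576 mA

Parallel bank: R_p = 1/(1/6.22 + 1/13.1 + 1/9.34) = 2.906 kΩ.
V_A by voltage divider: V_A = 10.1 × 2.906/(5.29 + 2.906) = 3.581 V.
I(R_a) = V_A / R_a = 3.581/6.22 = 0.5757 mA.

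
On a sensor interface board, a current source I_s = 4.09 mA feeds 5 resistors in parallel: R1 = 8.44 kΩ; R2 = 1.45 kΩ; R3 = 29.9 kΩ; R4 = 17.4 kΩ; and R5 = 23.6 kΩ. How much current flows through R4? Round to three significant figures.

I ≈ 0.250 mA

ΣG = 1/8.44 + 1/1.45 + 1/29.9 + 1/17.4 + 1/23.6 = 0.9414.
By the current-divider rule, I = I_s · G_k/ΣG = 4.09 × 0.06105 = 0.2497 mA.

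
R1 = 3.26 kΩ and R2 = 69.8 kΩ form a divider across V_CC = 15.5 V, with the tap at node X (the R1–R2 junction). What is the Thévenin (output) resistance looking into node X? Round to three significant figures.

Zeroing V_CC shorts the top of R1 to ground, so R_th = R1 ‖ R2 = 3.115 kΩ.

R_th ≈ 3.11 kΩ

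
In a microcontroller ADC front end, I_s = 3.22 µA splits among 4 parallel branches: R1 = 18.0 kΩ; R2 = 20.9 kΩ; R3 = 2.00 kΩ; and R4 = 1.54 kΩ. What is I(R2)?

ΣG = 1/18.0 + 1/20.9 + 1/2.00 + 1/1.54 = 1.253.
R2 takes the fraction G_k/ΣG = 0.04785/1.253 = 0.03819, so I = 3.22 × 0.03819 = 0.1230 µA.

I ≈ 0.123 µA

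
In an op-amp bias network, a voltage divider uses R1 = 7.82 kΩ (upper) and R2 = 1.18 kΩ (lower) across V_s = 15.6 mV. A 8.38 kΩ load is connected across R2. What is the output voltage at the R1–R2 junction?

V_out ≈ 1.82 mV

First combine the lower leg with the load: R2 ‖ R_L = 1.034 kΩ.
Voltage divider with the loaded lower leg: V_out = 15.6 × 1.034/(7.82 + 1.034) = 15.6 × 0.1168 = 1.822 mV.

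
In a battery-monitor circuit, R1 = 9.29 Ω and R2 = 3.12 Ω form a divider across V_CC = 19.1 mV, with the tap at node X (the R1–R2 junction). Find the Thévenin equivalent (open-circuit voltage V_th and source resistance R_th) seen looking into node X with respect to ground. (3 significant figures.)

V_th ≈ 4.80 mV, R_th ≈ 2.34 Ω

Open-circuit (no load on X): V_th = V_CC · R2/(R1 + R2) = 19.1 × 3.12/(9.290 + 3.12) = 4.802 mV.
Looking into X with the source shorted: R_th = R1·R2/(R1+R2) = 9.290 × 3.12/12.41 = 2.336 Ω.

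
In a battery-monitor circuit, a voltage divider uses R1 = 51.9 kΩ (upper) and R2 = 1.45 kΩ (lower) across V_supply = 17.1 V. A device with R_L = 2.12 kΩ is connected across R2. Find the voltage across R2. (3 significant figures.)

V_out ≈ 0.279 V

The load sits in parallel with R2, giving an effective lower resistance R2' = R2·R_L/(R2+R_L) = 0.8611 kΩ.
Then V_out = V_supply · R2'/(R1 + R2') = 17.1 × 0.8611/52.76 = 0.2791 V.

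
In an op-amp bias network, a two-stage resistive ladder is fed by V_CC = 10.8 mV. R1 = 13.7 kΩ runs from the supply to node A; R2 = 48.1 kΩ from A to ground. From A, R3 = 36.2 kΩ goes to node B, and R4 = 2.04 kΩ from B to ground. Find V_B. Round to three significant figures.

Node A sees R2 in parallel with the series input of stage 2, R3 + R4 = 38.24 kΩ.
Effective lower resistance at A: R2 ‖ 38.24 = 21.30 kΩ.
First divider: V_A = V_CC · 21.30/(13.7 + 21.30) = 6.573 mV.
Then the unloaded second divider: V_B = V_A × R4/(R3+R4) = 6.573 × 0.05335 = 0.3507 mV.

V_B ≈ 0.351 mV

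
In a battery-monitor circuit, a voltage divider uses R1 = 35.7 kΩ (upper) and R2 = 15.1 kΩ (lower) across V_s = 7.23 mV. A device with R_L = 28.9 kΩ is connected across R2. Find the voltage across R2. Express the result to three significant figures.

V_out ≈ 1.57 mV

First combine the lower leg with the load: R2 ‖ R_L = 9.918 kΩ.
Now apply the divider: V_out = 7.23 × 0.2174 = 1.572 mV.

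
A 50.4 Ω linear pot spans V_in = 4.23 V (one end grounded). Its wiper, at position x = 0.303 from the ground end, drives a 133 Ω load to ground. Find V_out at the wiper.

Lower segment x·R_p = 15.27 Ω; upper segment (1−x)·R_p = 35.13 Ω.
Lower segment in parallel with the load: 15.27 ‖ 133 = 13.70 Ω.
Then V_out = V_in · 13.70/(35.13 + 13.70) = 1.187 V.

V_out ≈ 1.19 V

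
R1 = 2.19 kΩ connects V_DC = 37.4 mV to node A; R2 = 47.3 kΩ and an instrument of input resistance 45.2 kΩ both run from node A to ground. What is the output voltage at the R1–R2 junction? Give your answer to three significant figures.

V_out ≈ 34.2 mV

R2 ‖ R_L = (47.3 × 45.2)/(47.3 + 45.2) = 23.11 kΩ.
Then V_out = V_DC · R2'/(R1 + R2') = 37.4 × 23.11/25.30 = 34.16 mV.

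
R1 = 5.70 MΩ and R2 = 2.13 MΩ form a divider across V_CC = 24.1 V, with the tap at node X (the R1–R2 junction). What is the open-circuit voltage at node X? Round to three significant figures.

V_th is the unloaded tap voltage: V_CC · R2/(R1+R2) = 24.1 × 0.2720 = 6.556 V.

V_th ≈ 6.56 V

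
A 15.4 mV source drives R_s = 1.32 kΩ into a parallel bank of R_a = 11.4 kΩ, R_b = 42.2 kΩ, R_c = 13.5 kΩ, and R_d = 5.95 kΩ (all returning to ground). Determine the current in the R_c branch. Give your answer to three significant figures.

I ≈ 0.778 µA

Parallel bank: R_p = 1/(1/11.4 + 1/42.2 + 1/13.5 + 1/5.95) = 2.828 kΩ.
Node voltage V_A = V_supply · R_p/(R_s + R_p) = 15.4 × 0.6818 = 10.50 mV.
I(R_c) = V_A / R_c = 10.50/13.5 = 0.7778 µA.
(Equivalently: I_total = 3.712 µA, then current-divider fraction G_k/ΣG = 0.2095.)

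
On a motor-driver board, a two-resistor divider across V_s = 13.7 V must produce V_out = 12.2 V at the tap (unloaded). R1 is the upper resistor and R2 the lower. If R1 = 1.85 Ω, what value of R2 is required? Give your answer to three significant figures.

R2 ≈ 15.0 Ω

Required fraction k = V_out/V_s = 0.8905.
So R2 = R1 · V_out/(V_s − V_out) = 1.85 × 12.2/(13.7 − 12.2) = 1.85 × 8.133 = 15.05 Ω.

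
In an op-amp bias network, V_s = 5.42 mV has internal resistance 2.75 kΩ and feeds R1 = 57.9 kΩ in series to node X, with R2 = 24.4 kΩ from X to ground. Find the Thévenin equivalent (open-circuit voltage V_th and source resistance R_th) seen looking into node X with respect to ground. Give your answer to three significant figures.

R1' = 2.75 + 57.9 = 60.65 kΩ (source resistance + R1).
Open-circuit (no load on X): V_th = V_s · R2/(R1' + R2) = 5.42 × 24.4/(60.65 + 24.4) = 1.555 mV.
Zeroing V_s shorts the top of R1' to ground, so R_th = R1' ‖ R2 = 17.40 kΩ.

V_th ≈ 1.55 mV, R_th ≈ 17.4 kΩ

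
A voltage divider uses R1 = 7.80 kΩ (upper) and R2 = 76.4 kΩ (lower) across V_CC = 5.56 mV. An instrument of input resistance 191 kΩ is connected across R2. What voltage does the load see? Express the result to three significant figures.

V_out ≈ 4.86 mV

First combine the lower leg with the load: R2 ‖ R_L = 54.57 kΩ.
Now apply the divider: V_out = 5.56 × 0.8749 = 4.865 mV.
(Unloaded it would be 5.04 mV; the load pulls it down.)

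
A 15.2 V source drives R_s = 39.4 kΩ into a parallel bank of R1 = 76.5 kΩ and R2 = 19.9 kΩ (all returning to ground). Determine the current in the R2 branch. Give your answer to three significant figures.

I ≈ 0.219 mA

Parallel bank: R_p = 1/(1/76.5 + 1/19.9) = 15.79 kΩ.
V_A = 15.2 × 15.79/55.19 = 4.349 V.
I(R2) = V_A / R2 = 4.349/19.9 = 0.2186 mA.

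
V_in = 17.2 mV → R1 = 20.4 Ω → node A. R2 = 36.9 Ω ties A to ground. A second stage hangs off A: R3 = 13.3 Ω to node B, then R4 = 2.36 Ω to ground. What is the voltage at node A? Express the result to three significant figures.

V_A ≈ 6.02 mV

Node A sees R2 in parallel with the series input of stage 2, R3 + R4 = 15.66 Ω.
R2 ‖ (R3+R4) = 10.99 Ω.
So V_A = 17.2 × 0.3502 = 6.023 mV.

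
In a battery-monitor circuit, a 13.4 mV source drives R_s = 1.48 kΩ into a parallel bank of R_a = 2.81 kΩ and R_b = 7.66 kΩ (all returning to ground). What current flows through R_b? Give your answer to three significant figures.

Equivalent of the parallel group: R_p = 2.056 kΩ.
Node voltage V_A = V_s · R_p/(R_s + R_p) = 13.4 × 0.5814 = 7.791 mV.
I(R_b) = V_A / R_b = 7.791/7.66 = 1.017 µA.

I ≈ 1.02 µA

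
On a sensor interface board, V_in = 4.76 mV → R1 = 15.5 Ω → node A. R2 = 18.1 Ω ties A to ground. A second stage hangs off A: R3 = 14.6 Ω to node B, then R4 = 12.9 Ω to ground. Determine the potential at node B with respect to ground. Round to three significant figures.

The second stage (R3 + R4 = 27.50 Ω) loads node A in parallel with R2.
R2 ‖ (R3+R4) = 10.92 Ω.
V_A = 4.76 × 10.92/(15.5 + 10.92) = 1.967 mV.
Then the unloaded second divider: V_B = V_A × R4/(R3+R4) = 1.967 × 0.4691 = 0.9227 mV.

V_B ≈ 0.923 mV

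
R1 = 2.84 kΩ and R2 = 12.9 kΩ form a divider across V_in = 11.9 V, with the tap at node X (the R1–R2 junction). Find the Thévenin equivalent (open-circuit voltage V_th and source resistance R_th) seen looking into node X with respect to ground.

With X open, the divider is unloaded: V_th = 11.9 × 12.9/15.74 = 9.753 V.
Zeroing V_in shorts the top of R1 to ground, so R_th = R1 ‖ R2 = 2.328 kΩ.

V_th ≈ 9.75 V, R_th ≈ 2.33 kΩ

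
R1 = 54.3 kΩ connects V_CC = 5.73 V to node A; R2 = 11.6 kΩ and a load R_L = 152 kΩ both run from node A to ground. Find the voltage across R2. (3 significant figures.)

R2 ‖ R_L = (11.6 × 152)/(11.6 + 152) = 10.78 kΩ.
Then V_out = V_CC · R2'/(R1 + R2') = 5.73 × 10.78/65.08 = 0.9489 V.
(Unloaded it would be 1.01 V; the load pulls it down.)

V_out ≈ 0.949 V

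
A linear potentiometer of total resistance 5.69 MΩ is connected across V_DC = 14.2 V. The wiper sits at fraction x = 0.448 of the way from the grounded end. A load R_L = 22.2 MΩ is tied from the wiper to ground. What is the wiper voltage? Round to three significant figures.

V_out ≈ 5.98 V

Split the track: R_lower = x·R_p = 2.549 MΩ, R_upper = (1−x)·R_p = 3.141 MΩ.
R_L loads the lower segment: effective lower R = 2.287 MΩ.
Then V_out = V_DC · 2.287/(3.141 + 2.287) = 5.982 V.
(Unloaded: V_out = x·V_DC = 6.36 V.)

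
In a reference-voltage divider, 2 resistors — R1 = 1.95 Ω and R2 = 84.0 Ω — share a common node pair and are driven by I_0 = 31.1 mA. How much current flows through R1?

I ≈ 30.4 mA

With just two branches, the current splits inversely with resistance.
So I = 31.1 × 84.0/85.95 = 30.39 mA.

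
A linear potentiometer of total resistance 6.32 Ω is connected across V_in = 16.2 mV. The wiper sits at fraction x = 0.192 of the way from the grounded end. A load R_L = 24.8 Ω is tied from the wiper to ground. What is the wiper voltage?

V_out ≈ 2.99 mV

Lower segment x·R_p = 1.213 Ω; upper segment (1−x)·R_p = 5.107 Ω.
Lower segment in parallel with the load: 1.213 ‖ 24.8 = 1.157 Ω.
V_out = 16.2 × 1.157/(5.107 + 1.157) = 2.992 mV.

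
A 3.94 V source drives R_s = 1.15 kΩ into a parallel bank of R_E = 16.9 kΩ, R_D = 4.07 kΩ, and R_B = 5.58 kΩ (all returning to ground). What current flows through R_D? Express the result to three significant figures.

Combine the parallel branches: R_p = (1/16.9 + 1/4.07 + 1/5.58)⁻¹ = 2.066 kΩ.
V_A = 3.94 × 2.066/3.216 = 2.531 V.
I(R_D) = V_A / R_D = 2.531/4.07 = 0.6219 mA.
(Equivalently: I_total = 1.225 mA, then current-divider fraction G_k/ΣG = 0.5076.)

I ≈ 0.622 mA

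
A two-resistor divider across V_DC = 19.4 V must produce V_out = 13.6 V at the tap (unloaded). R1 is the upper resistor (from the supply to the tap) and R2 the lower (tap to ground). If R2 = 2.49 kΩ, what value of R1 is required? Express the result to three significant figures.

R1 ≈ 1.06 kΩ

Required fraction k = V_out/V_DC = 0.7010.
So R1 = R2 · (V_DC/V_out − 1) = 2.49 × (19.4/13.6 − 1) = 2.49 × 0.4265 = 1.062 kΩ.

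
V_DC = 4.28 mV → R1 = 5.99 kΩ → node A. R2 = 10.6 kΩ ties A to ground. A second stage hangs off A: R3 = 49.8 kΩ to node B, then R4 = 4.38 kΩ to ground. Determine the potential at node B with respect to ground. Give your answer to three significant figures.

Node A sees R2 in parallel with the series input of stage 2, R3 + R4 = 54.18 kΩ.
Effective lower resistance at A: R2 ‖ 54.18 = 8.866 kΩ.
V_A = 4.28 × 8.866/(5.99 + 8.866) = 2.554 mV.
V_B = V_A × 0.08084 = 0.2065 mV.

V_B ≈ 0.206 mV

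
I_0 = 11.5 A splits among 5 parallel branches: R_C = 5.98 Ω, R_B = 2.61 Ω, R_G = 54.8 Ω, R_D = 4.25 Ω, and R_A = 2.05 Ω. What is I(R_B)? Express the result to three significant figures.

I ≈ 3.41 A

Total conductance ΣG = 1/5.98 + 1/2.61 + 1/54.8 + 1/4.25 + 1/2.05 = 1.292 (units of 1/Ω).
Current divider: I(R_B) = I_0 · G_k/ΣG = 11.5 × (0.3831/1.292) = 11.5 × 0.2966 = 3.411 A.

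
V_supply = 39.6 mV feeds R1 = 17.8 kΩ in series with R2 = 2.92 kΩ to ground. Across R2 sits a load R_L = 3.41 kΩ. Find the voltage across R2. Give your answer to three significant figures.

V_out ≈ 3.22 mV

R2 ‖ R_L = (2.92 × 3.41)/(2.92 + 3.41) = 1.573 kΩ.
Now apply the divider: V_out = 39.6 × 0.08120 = 3.215 mV.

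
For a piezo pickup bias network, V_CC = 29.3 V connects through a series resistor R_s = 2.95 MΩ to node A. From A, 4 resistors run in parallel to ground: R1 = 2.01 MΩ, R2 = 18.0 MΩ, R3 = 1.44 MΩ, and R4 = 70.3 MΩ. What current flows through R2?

I ≈ 0.345 µA

Combine the parallel branches: R_p = (1/2.01 + 1/18.0 + 1/1.44 + 1/70.3)⁻¹ = 0.7926 MΩ.
Node voltage V_A = V_CC · R_p/(R_s + R_p) = 29.3 × 0.2118 = 6.205 V.
Branch current I = V_A/R2 = 6.205/18.0 = 0.3447 µA.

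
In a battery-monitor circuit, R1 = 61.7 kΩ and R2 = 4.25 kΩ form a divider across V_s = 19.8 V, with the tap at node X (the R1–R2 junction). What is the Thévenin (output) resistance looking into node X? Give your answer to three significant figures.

R_th ≈ 3.98 kΩ

With V_s suppressed (replaced by a short), R_th = R1 ‖ R2 = (61.70 × 4.25)/(61.70 + 4.25) = 3.976 kΩ.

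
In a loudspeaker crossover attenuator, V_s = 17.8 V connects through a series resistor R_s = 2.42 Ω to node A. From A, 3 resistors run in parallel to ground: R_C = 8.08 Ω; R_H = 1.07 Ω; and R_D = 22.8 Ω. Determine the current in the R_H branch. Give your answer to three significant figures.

Parallel bank: R_p = 1/(1/8.08 + 1/1.07 + 1/22.8) = 0.9073 Ω.
V_A = 17.8 × 0.9073/3.327 = 4.854 V.
I(R_H) = V_A / R_H = 4.854/1.07 = 4.536 A.

I ≈ 4.54 A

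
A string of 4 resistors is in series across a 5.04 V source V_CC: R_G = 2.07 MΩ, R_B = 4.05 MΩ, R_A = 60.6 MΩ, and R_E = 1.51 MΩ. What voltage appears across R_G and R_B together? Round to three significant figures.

V ≈ 0.452 V

Series total: ΣR = 2.07 + 4.05 + 60.6 + 1.51 = 68.23 MΩ.
R_{R_G..R_B} = 2.07 + 4.05 = 6.120 MΩ.
V = V_CC · R/ΣR = 5.04 × 0.08970 = 0.4521 V.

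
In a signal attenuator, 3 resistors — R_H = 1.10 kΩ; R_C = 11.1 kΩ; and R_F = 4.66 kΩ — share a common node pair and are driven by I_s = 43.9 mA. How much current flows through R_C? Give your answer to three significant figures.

I ≈ 3.26 mA

ΣG = 1/1.10 + 1/11.1 + 1/4.66 = 1.214.
By the current-divider rule, I = I_s · G_k/ΣG = 43.9 × 0.07422 = 3.258 mA.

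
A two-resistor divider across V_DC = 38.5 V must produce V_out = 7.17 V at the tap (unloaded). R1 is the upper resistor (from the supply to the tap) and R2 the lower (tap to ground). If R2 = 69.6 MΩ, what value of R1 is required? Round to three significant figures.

The divider ratio is R2/(R1+R2) = 7.17/38.5 = 0.1862.
R1 = R2·(1/k − 1) = 69.6 × 4.370 = 304.1 MΩ.

R1 ≈ 304 MΩ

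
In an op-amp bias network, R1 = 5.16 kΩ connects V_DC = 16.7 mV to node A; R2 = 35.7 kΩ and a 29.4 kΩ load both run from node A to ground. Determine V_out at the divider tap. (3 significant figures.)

R2 ‖ R_L = (35.7 × 29.4)/(35.7 + 29.4) = 16.12 kΩ.
Voltage divider with the loaded lower leg: V_out = 16.7 × 16.12/(5.16 + 16.12) = 16.7 × 0.7575 = 12.65 mV.

V_out ≈ 12.7 mV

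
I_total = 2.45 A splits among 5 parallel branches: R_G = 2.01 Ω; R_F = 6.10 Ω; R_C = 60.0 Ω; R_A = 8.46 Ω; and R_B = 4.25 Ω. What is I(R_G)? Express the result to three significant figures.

I ≈ 1.18 A

Conductances: ΣG = 1/2.01 + 1/6.10 + 1/60.0 + 1/8.46 + 1/4.25 = 1.032 (1/Ω).
Current divider: I(R_G) = I_total · G_k/ΣG = 2.45 × (0.4975/1.032) = 2.45 × 0.4823 = 1.182 A.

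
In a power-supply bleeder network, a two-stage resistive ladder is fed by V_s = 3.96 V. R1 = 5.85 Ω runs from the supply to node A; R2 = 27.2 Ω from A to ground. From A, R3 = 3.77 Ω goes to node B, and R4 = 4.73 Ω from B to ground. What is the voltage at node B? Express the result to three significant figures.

V_B ≈ 1.16 V

The second stage (R3 + R4 = 8.500 Ω) loads node A in parallel with R2.
R2 ‖ (R3+R4) = 6.476 Ω.
So V_A = 3.96 × 0.5254 = 2.081 V.
V_B = V_A × 0.5565 = 1.158 V.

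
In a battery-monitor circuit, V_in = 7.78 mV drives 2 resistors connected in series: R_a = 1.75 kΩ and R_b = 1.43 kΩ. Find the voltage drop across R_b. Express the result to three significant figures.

Series total: ΣR = 1.75 + 1.43 = 3.180 kΩ.
Voltage divider: V = V_in · (1.430 / 3.180) = 7.78 × 0.4497 = 3.499 mV.

V ≈ 3.50 mV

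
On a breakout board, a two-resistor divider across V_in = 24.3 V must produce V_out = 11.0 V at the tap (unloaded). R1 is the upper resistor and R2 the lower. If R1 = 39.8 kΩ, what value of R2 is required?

V_out/V_in = R2/(R1+R2) = 0.4527.
R2 = R1 · 0.4527/(1 − 0.4527) = 32.92 kΩ.

R2 ≈ 32.9 kΩ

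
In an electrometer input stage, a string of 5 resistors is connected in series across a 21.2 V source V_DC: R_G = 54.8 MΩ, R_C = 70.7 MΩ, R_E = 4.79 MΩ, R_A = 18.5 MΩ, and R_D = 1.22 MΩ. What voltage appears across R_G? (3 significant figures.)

V ≈ 7.74 V

Series total: ΣR = 54.8 + 70.7 + 4.79 + 18.5 + 1.22 = 150.0 MΩ.
By the voltage-divider rule, V = 21.2 × 54.80/150.0 = 7.745 V.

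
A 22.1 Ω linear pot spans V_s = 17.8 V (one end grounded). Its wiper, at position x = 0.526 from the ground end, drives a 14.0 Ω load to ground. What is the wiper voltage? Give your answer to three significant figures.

Lower segment x·R_p = 11.62 Ω; upper segment (1−x)·R_p = 10.48 Ω.
(x·R_p) ‖ R_L = 6.351 Ω.
V_out = 17.8 × 6.351/(10.48 + 6.351) = 6.719 V.

V_out ≈ 6.72 V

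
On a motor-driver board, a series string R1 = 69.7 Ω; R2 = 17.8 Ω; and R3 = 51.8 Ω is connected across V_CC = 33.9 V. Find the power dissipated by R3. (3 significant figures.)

P ≈ 3.07 W

The common current is I = 33.9/139.3 = 0.2434 A.
P(R3) = I²·R3 = (0.2434)² × 51.8 = 3.068 W.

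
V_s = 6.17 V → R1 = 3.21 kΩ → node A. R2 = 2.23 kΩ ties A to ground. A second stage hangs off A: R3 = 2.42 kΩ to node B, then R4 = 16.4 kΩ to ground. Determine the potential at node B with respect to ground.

Node A sees R2 in parallel with the series input of stage 2, R3 + R4 = 18.82 kΩ.
R2 ‖ (R3+R4) = 1.994 kΩ.
So V_A = 6.17 × 0.3831 = 2.364 V.
Stage 2 is unloaded, so V_B = V_A · R4/(R3+R4) = 2.364 × 16.4/18.82 = 2.060 V.

V_B ≈ 2.06 V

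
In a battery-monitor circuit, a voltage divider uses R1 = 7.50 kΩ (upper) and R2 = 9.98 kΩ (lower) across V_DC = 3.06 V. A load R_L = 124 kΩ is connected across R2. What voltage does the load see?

First combine the lower leg with the load: R2 ‖ R_L = 9.237 kΩ.
Voltage divider with the loaded lower leg: V_out = 3.06 × 9.237/(7.50 + 9.237) = 3.06 × 0.5519 = 1.689 V.
(Unloaded it would be 1.75 V; the load pulls it down.)

V_out ≈ 1.69 V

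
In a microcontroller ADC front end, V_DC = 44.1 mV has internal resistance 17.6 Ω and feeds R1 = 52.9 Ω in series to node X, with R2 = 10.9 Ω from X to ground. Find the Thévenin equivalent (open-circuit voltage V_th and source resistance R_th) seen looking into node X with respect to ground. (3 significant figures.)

V_th ≈ 5.91 mV, R_th ≈ 9.44 Ω

R1' = 17.6 + 52.9 = 70.50 Ω (source resistance + R1).
V_th is the unloaded tap voltage: V_DC · R2/(R1'+R2) = 44.1 × 0.1339 = 5.905 mV.
With V_DC suppressed (replaced by a short), R_th = R1' ‖ R2 = (70.50 × 10.9)/(70.50 + 10.9) = 9.440 Ω.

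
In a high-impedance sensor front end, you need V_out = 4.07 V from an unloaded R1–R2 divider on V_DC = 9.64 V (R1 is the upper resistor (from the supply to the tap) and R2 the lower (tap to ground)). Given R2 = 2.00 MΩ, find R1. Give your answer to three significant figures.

Required fraction k = V_out/V_DC = 0.4222.
Rearranging, R1 = R2·(1−k)/k = 2.00 × 1.369 = 2.737 MΩ.

R1 ≈ 2.74 MΩ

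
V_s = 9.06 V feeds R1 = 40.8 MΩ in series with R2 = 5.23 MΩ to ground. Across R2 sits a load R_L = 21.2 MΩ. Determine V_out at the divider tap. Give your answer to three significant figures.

V_out ≈ 0.845 V

R2 ‖ R_L = (5.23 × 21.2)/(5.23 + 21.2) = 4.195 MΩ.
Now apply the divider: V_out = 9.06 × 0.09323 = 0.8447 V.
(Unloaded it would be 1.03 V; the load pulls it down.)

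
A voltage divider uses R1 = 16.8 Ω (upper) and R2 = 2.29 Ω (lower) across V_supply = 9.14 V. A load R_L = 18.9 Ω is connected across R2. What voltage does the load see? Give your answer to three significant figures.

First combine the lower leg with the load: R2 ‖ R_L = 2.043 Ω.
Voltage divider with the loaded lower leg: V_out = 9.14 × 2.043/(16.8 + 2.043) = 9.14 × 0.1084 = 0.9908 V.

V_out ≈ 0.991 V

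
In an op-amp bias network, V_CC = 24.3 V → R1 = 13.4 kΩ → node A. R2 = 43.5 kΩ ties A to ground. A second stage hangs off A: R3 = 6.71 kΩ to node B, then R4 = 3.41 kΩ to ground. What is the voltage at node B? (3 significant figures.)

V_B ≈ 3.11 V

Node A sees R2 in parallel with the series input of stage 2, R3 + R4 = 10.12 kΩ.
Effective lower resistance at A: R2 ‖ 10.12 = 8.210 kΩ.
So V_A = 24.3 × 0.3799 = 9.232 V.
Stage 2 is unloaded, so V_B = V_A · R4/(R3+R4) = 9.232 × 3.41/10.12 = 3.111 V.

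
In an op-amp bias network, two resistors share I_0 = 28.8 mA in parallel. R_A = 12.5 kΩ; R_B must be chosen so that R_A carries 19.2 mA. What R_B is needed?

The fraction through R_A equals R_B/(R_A+R_B).
With f = 0.6667, R_B = R_A · f/(1−f) = 12.5 × 2.000 = 25.00 kΩ.

R_B ≈ 25.0 kΩ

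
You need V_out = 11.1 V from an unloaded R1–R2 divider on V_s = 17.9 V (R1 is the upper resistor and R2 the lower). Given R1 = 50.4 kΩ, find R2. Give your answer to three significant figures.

The divider ratio is R2/(R1+R2) = 11.1/17.9 = 0.6201.
R2 = R1 · 0.6201/(1 − 0.6201) = 82.27 kΩ.

R2 ≈ 82.3 kΩ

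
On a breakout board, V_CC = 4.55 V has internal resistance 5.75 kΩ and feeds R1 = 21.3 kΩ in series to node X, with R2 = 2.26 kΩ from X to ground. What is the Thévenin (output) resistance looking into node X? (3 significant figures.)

R1' = 5.75 + 21.3 = 27.05 kΩ (source resistance + R1).
Zeroing V_CC shorts the top of R1' to ground, so R_th = R1' ‖ R2 = 2.086 kΩ.

R_th ≈ 2.09 kΩ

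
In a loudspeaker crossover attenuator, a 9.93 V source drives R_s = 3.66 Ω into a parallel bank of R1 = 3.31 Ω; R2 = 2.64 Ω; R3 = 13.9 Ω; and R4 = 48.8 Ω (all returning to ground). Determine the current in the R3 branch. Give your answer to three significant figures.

Combine the parallel branches: R_p = (1/3.31 + 1/2.64 + 1/13.9 + 1/48.8)⁻¹ = 1.293 Ω.
V_A by voltage divider: V_A = 9.93 × 1.293/(3.66 + 1.293) = 2.592 V.
I(R3) = V_A / R3 = 2.592/13.9 = 0.1865 A.

I ≈ 0.187 A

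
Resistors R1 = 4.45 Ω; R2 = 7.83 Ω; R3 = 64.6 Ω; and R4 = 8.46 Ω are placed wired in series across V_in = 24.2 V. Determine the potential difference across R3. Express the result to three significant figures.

V ≈ 18.3 V

Total series resistance ΣR = 4.45 + 7.83 + 64.6 + 8.46 = 85.34 Ω.
V = V_in · R/ΣR = 24.2 × 0.7570 = 18.32 V.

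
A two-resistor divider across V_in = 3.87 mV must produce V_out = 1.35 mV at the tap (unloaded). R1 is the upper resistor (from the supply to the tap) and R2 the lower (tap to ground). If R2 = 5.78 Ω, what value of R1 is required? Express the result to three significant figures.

Required fraction k = V_out/V_in = 0.3488.
Rearranging, R1 = R2·(1−k)/k = 5.78 × 1.867 = 10.79 Ω.

R1 ≈ 10.8 Ω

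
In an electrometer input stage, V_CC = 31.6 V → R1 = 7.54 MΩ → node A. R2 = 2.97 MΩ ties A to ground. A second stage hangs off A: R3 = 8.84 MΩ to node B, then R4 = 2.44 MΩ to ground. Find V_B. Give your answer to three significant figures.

Node A sees R2 in parallel with the series input of stage 2, R3 + R4 = 11.28 MΩ.
R2 ‖ (R3+R4) = 2.351 MΩ.
So V_A = 31.6 × 0.2377 = 7.511 V.
V_B = V_A × 0.2163 = 1.625 V.

V_B ≈ 1.62 V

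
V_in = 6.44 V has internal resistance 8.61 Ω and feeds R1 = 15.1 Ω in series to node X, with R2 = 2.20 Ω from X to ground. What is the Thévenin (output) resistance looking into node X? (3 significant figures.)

R1' = 8.61 + 15.1 = 23.71 Ω (source resistance + R1).
With V_in suppressed (replaced by a short), R_th = R1' ‖ R2 = (23.71 × 2.20)/(23.71 + 2.20) = 2.013 Ω.

R_th ≈ 2.01 Ω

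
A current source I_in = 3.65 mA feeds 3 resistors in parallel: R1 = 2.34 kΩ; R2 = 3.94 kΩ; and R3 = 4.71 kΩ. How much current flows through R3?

ΣG = 1/2.34 + 1/3.94 + 1/4.71 = 0.8935.
Current divider: I(R3) = I_in · G_k/ΣG = 3.65 × (0.2123/0.8935) = 3.65 × 0.2376 = 0.8673 mA.

I ≈ 0.867 mA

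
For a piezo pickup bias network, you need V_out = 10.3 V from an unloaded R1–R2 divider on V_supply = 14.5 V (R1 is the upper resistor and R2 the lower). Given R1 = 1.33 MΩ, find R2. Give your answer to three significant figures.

R2 ≈ 3.26 MΩ

The divider ratio is R2/(R1+R2) = 10.3/14.5 = 0.7103.
R2 = R1 · 0.7103/(1 − 0.7103) = 3.262 MΩ.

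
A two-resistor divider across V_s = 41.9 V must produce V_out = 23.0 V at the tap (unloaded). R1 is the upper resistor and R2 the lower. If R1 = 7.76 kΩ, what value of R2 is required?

V_out/V_s = R2/(R1+R2) = 0.5489.
So R2 = R1 · V_out/(V_s − V_out) = 7.76 × 23.0/(41.9 − 23.0) = 7.76 × 1.217 = 9.443 kΩ.

R2 ≈ 9.44 kΩ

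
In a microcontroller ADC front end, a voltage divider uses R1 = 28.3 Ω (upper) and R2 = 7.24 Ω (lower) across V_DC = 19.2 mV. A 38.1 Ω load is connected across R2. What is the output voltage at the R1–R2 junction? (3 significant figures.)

V_out ≈ 3.40 mV

The load sits in parallel with R2, giving an effective lower resistance R2' = R2·R_L/(R2+R_L) = 6.084 Ω.
Then V_out = V_DC · R2'/(R1 + R2') = 19.2 × 6.084/34.38 = 3.397 mV.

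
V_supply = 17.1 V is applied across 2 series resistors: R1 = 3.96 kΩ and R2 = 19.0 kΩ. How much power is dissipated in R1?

ΣR = 22.96 kΩ → I = 17.1/22.96 = 0.7448 mA.
P = I²R = 0.5547 × 3.96 = 2.197 mW.

P ≈ 2.20 mW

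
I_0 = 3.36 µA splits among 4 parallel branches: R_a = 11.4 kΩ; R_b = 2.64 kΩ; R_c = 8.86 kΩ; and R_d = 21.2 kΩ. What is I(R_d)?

ΣG = 1/11.4 + 1/2.64 + 1/8.86 + 1/21.2 = 0.6265.
By the current-divider rule, I = I_0 · G_k/ΣG = 3.36 × 0.07529 = 0.2530 µA.

I ≈ 0.253 µA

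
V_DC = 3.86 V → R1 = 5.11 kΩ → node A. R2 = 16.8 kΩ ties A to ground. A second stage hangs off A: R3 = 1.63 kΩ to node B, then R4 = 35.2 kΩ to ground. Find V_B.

V_B ≈ 2.56 V

Looking into the second stage from A: R3 + R4 = 36.83 kΩ appears in parallel with R2.
Effective lower resistance at A: R2 ‖ 36.83 = 11.54 kΩ.
First divider: V_A = V_DC · 11.54/(5.11 + 11.54) = 2.675 V.
Then the unloaded second divider: V_B = V_A × R4/(R3+R4) = 2.675 × 0.9557 = 2.557 V.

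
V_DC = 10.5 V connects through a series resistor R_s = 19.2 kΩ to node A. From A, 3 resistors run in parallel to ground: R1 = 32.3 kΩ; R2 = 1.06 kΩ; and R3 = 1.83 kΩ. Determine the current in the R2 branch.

I ≈ 0.328 mA

Parallel bank: R_p = 1/(1/32.3 + 1/1.06 + 1/1.83) = 0.6575 kΩ.
V_A by voltage divider: V_A = 10.5 × 0.6575/(19.2 + 0.6575) = 0.3477 V.
Branch current I = V_A/R2 = 0.3477/1.06 = 0.3280 mA.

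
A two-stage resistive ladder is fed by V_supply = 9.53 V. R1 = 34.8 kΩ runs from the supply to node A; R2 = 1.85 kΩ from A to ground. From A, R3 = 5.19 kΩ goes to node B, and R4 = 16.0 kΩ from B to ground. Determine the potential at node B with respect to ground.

V_B ≈ 0.335 V

Looking into the second stage from A: R3 + R4 = 21.19 kΩ appears in parallel with R2.
R2 ‖ (R3+R4) = 1.701 kΩ.
First divider: V_A = V_supply · 1.701/(34.8 + 1.701) = 0.4442 V.
Stage 2 is unloaded, so V_B = V_A · R4/(R3+R4) = 0.4442 × 16.0/21.19 = 0.3354 V.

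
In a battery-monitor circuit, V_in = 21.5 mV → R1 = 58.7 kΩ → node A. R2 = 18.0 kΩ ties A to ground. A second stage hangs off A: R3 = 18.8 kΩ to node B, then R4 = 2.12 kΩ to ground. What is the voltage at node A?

V_A ≈ 3.04 mV

Looking into the second stage from A: R3 + R4 = 20.92 kΩ appears in parallel with R2.
R2 ‖ (R3+R4) = 9.675 kΩ.
So V_A = 21.5 × 0.1415 = 3.042 mV.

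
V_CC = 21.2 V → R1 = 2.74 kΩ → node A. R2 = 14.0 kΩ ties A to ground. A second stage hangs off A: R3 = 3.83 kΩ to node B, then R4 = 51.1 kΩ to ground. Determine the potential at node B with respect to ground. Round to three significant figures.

The second stage (R3 + R4 = 54.93 kΩ) loads node A in parallel with R2.
R2 ‖ (R3+R4) = 11.16 kΩ.
So V_A = 21.2 × 0.8028 = 17.02 V.
V_B = V_A × 0.9303 = 15.83 V.

V_B ≈ 15.8 V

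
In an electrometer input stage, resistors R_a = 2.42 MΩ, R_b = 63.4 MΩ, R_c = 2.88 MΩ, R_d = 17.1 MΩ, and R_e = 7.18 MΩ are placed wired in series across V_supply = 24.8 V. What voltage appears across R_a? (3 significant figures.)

V ≈ 0.645 V

Series total: ΣR = 2.42 + 63.4 + 2.88 + 17.1 + 7.18 = 92.98 MΩ.
Voltage divider: V = V_supply · (2.420 / 92.98) = 24.8 × 0.02603 = 0.6455 V.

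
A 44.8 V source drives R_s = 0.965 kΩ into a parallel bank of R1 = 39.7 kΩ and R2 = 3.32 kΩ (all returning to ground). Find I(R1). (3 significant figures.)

I ≈ 0.858 mA

Equivalent of the parallel group: R_p = 3.064 kΩ.
V_A = 44.8 × 3.064/4.029 = 34.07 V.
I(R1) = V_A / R1 = 34.07/39.7 = 0.8582 mA.
(Check via current divider: I_total = 11.12 mA; share G_k/ΣG = 0.07717 → same result.)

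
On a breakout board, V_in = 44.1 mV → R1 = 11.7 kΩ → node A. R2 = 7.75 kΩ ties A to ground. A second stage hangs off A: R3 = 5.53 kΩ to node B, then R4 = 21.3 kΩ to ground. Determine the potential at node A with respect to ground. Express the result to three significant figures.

The second stage (R3 + R4 = 26.83 kΩ) loads node A in parallel with R2.
R2 ‖ (R3+R4) = 6.013 kΩ.
So V_A = 44.1 × 0.3395 = 14.97 mV.

V_A ≈ 15.0 mV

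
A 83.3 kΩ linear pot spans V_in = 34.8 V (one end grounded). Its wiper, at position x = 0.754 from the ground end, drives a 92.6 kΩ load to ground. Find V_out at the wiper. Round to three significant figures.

V_out ≈ 22.5 V

Split the track: R_lower = x·R_p = 62.81 kΩ, R_upper = (1−x)·R_p = 20.49 kΩ.
Lower segment in parallel with the load: 62.81 ‖ 92.6 = 37.42 kΩ.
Then V_out = V_in · 37.42/(20.49 + 37.42) = 22.49 V.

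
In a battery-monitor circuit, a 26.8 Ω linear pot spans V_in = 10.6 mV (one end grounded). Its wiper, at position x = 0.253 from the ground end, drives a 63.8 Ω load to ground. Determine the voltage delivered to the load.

V_out ≈ 2.48 mV

Split the track: R_lower = x·R_p = 6.780 Ω, R_upper = (1−x)·R_p = 20.02 Ω.
(x·R_p) ‖ R_L = 6.129 Ω.
Then V_out = V_in · 6.129/(20.02 + 6.129) = 2.485 mV.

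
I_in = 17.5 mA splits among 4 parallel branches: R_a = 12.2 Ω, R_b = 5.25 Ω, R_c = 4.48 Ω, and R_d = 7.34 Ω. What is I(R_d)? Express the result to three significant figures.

Total conductance ΣG = 1/12.2 + 1/5.25 + 1/4.48 + 1/7.34 = 0.6319 (units of 1/Ω).
By the current-divider rule, I = I_in · G_k/ΣG = 17.5 × 0.2156 = 3.773 mA.

I ≈ 3.77 mA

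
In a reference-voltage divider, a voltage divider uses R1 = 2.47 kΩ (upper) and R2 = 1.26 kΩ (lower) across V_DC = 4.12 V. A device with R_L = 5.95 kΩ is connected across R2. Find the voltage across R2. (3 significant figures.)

R2 ‖ R_L = (1.26 × 5.95)/(1.26 + 5.95) = 1.040 kΩ.
Then V_out = V_DC · R2'/(R1 + R2') = 4.12 × 1.040/3.510 = 1.221 V.

V_out ≈ 1.22 V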